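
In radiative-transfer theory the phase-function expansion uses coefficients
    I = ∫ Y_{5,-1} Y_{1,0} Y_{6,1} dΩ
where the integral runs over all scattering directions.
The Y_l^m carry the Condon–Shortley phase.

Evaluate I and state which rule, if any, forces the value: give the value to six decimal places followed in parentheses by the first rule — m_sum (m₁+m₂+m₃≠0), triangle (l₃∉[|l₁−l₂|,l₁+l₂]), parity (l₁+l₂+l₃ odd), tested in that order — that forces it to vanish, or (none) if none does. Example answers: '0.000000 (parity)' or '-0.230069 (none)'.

Checks pass: Σm=0; 12 even; l₃=6∈[4,6].
(2·5+1)(2·1+1)(2·6+1) = 429
Δ: 0! 10! 2! / 13! → 1/858
sum: t=0:+1/14400 = 1/14400
3j²(5 1 6; 0 0 0) = Δ·Π!·Σ² = 6/143  (sign +1)
sum: t=0:+1/17280 = 1/17280
3j²(5 1 6; -1 0 1) = Δ·Π!·Σ² = 35/858  (sign -1)
combine: 4πI² = 429·6/143·35/858 = 105/143
take √, sign -1: I = -0.24172507
No selection rule forces the value: the integral is nonzero (none).

-0.241725 (none)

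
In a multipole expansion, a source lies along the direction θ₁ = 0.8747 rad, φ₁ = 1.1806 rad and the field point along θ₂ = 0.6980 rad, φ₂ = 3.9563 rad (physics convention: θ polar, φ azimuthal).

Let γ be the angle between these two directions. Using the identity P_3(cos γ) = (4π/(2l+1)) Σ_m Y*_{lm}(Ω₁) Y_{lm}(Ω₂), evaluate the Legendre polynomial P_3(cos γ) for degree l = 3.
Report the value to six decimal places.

-0.046040

Expand P_3 via completeness: Σ_{m} conj(Y_{3,m}) at Ω₁ times Y_{3,m} at Ω₂ —
  m=-3: (-0.173621-0.073448i) × (+0.084891+0.071136i) = -0.009514-0.018586i  (running Σ = -0.009514-0.018586i)
  m=-2: (-0.274216+0.271485i) × (-0.018947-0.322848i) = +0.092844+0.083387i  (running Σ = +0.083330+0.064801i)
  m=-1: (+0.099598+0.242164i) × (-0.275708+0.292362i) = -0.098260-0.037648i  (running Σ = -0.014930+0.027153i)
  m=0: (-0.225924-0.000000i) × (-0.018650+0.000000i) = +0.004213+0.000000i  (running Σ = -0.010716+0.027153i)
  m=1: (-0.099598+0.242164i) × (+0.275708+0.292362i) = -0.098260+0.037648i  (running Σ = -0.108976+0.064801i)
  m=2: (-0.274216-0.271485i) × (-0.018947+0.322848i) = +0.092844-0.083387i  (running Σ = -0.016132-0.018586i)
  m=3: (+0.173621-0.073448i) × (-0.084891+0.071136i) = -0.009514+0.018586i  (running Σ = -0.025646-0.000000i)
Accumulated sum -0.025646-0.000000i; after 4π/(2l+1) scaling, -0.046040-0.000000i ⇒ P_3 = -0.046040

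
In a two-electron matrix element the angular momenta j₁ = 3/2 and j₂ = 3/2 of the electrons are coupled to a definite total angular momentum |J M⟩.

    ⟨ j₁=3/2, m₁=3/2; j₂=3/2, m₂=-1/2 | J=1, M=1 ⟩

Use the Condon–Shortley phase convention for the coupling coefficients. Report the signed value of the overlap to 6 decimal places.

√[3·2!1!1!/5! · 3!0!1!2!2!0!] = √(6/5)
  +(−1)^0/∏(0,2,0,1,1,0)! = 1/2  (running 1/2)
⟨..|..⟩ = √(6/5)·(1/2) = +0.547723

+√(3/10) ≈ +0.547723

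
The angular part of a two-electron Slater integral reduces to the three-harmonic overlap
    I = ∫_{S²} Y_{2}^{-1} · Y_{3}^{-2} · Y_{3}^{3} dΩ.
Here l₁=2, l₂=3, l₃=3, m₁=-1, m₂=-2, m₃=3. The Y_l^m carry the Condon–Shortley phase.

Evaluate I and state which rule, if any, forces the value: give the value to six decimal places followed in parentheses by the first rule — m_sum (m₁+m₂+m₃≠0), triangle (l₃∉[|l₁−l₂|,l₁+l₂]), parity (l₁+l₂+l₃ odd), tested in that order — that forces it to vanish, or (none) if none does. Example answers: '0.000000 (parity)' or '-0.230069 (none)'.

Checks pass: Σm=0; 8 even; l₃=3∈[1,5].
(2·2+1)(2·3+1)(2·3+1) = 245
Δ: 2! 2! 4! / 9! → 1/3780
sum: t=0:+1/24 t=1:−1/4 t=2:+1/24 = -1/6
3j²(2 3 3; 0 0 0) = Δ·Π!·Σ² = 4/105  (sign +1)
sum: t=1:−1/48 = -1/48
3j²(2 3 3; -1 -2 3) = Δ·Π!·Σ² = 5/84  (sign -1)
combine: 4πI² = 245·4/105·5/84 = 5/9
take √, sign -1: I = -0.21026104
No selection rule forces the value: the integral is nonzero (none).

-0.210261 (none)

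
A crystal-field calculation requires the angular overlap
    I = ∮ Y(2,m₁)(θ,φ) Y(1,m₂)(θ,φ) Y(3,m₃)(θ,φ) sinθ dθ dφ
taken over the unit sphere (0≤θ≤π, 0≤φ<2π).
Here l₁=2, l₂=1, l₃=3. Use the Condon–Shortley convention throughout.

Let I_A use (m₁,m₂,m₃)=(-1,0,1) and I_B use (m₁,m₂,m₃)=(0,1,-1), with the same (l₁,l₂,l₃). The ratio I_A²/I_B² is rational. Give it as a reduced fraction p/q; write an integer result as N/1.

Shared (l₁,l₂,l₃)=(2,1,3): N and (l;000)² cancel in I_A²/I_B².
A: Δ = 0!·4!·2!/7! = 1/105; Racah Σ t=0..0: t=0:+1/6 = 1/6; ⇒ 3j(2 1 3; -1 0 1)² = 8/105, sgn +1
B: Δ = 0!·4!·2!/7! = 1/105; Racah Σ t=0..0: t=0:+1/8 = 1/8; ⇒ 3j(2 1 3; 0 1 -1)² = 2/35, sgn +1
I_A²/I_B² = (8/105)/(2/35) = 4/3

4/3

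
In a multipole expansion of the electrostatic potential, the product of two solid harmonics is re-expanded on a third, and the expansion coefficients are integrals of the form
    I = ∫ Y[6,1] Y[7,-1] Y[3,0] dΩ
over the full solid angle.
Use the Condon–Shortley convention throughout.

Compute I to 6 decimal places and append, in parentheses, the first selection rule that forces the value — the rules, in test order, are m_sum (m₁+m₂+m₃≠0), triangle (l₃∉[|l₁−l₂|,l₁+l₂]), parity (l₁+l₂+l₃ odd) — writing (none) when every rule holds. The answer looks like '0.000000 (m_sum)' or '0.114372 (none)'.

-0.127722 (none)

m-sum 0 ✓  L=16 even ✓  1≤3≤13 ✓
Π(2lᵢ+1) = 13×15×7 = 1365
triangle coeff Δ(6,7,3) = 1/2042040
Σ_t [4,6]: t=4:+1/207360 t=5:−1/57600 t=6:+1/207360 = -1/129600
(3j)²=168/12155 [(6 7 3; 0 0 0)], sign=+1
Σ_t [3,5]: t=3:−1/362880 t=4:+1/69120 t=5:−1/172800 = 43/7257600
(3j)²=1849/170170 [(6 7 3; 1 -1 0)], sign=-1
⇒ 4πI² = 465948/2272985
I = (-1)√(465948/2272985/(4π)) = -0.12772194
No selection rule forces the value: the integral is nonzero (none).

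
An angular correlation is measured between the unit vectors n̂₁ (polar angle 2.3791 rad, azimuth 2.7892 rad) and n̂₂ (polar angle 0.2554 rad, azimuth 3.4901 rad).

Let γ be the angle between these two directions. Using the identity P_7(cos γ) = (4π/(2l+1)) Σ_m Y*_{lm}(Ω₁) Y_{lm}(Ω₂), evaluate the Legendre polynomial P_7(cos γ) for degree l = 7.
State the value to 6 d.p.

-0.314875

Expand P_7 via completeness: Σ_{m} conj(Y_{7,m}) at Ω₁ times Y_{7,m} at Ω₂ —
  [-7]  conj(Y_{7,-7})(Ω₁) = +0.029288+0.023435i ; Y_{7,-7}(Ω₂) = +0.000025+0.000021i ; Δ = +0.000000+0.000001i
  [-6]  conj(Y_{7,-6})(Ω₁) = +0.075990+0.125754i ; Y_{7,-6}(Ω₂) = -0.000234-0.000408i ; Δ = +0.000034-0.000060i
  [-5]  conj(Y_{7,-5})(Ω₁) = +0.063552+0.328382i ; Y_{7,-5}(Ω₂) = +0.000721+0.004156i ; Δ = -0.001319+0.000501i
  [-4]  conj(Y_{7,-4})(Ω₁) = -0.073640+0.452784i ; Y_{7,-4}(Ω₂) = +0.004664-0.026110i ; Δ = +0.011479+0.004035i
  [-3]  conj(Y_{7,-3})(Ω₁) = -0.135928+0.240957i ; Y_{7,-3}(Ω₂) = -0.059521+0.102696i ; Δ = -0.016655-0.028301i
  [-2]  conj(Y_{7,-2})(Ω₁) = +0.140600-0.119580i ; Y_{7,-2}(Ω₂) = +0.276697-0.231650i ; Δ = +0.011203-0.065657i
  [-1]  conj(Y_{7,-1})(Ω₁) = +0.348568-0.128183i ; Y_{7,-1}(Ω₂) = -0.599732+0.217905i ; Δ = -0.181116+0.152830i
  [+0]  conj(Y_{7,0})(Ω₁) = -0.077336-0.000000i ; Y_{7,0}(Ω₂) = +0.298783+0.000000i ; Δ = -0.023107-0.000000i
  [+1]  conj(Y_{7,1})(Ω₁) = -0.348568-0.128183i ; Y_{7,1}(Ω₂) = +0.599732+0.217905i ; Δ = -0.181116-0.152830i
  [+2]  conj(Y_{7,2})(Ω₁) = +0.140600+0.119580i ; Y_{7,2}(Ω₂) = +0.276697+0.231650i ; Δ = +0.011203+0.065657i
  [+3]  conj(Y_{7,3})(Ω₁) = +0.135928+0.240957i ; Y_{7,3}(Ω₂) = +0.059521+0.102696i ; Δ = -0.016655+0.028301i
  [+4]  conj(Y_{7,4})(Ω₁) = -0.073640-0.452784i ; Y_{7,4}(Ω₂) = +0.004664+0.026110i ; Δ = +0.011479-0.004035i
  [+5]  conj(Y_{7,5})(Ω₁) = -0.063552+0.328382i ; Y_{7,5}(Ω₂) = -0.000721+0.004156i ; Δ = -0.001319-0.000501i
  [+6]  conj(Y_{7,6})(Ω₁) = +0.075990-0.125754i ; Y_{7,6}(Ω₂) = -0.000234+0.000408i ; Δ = +0.000034+0.000060i
  [+7]  conj(Y_{7,7})(Ω₁) = -0.029288+0.023435i ; Y_{7,7}(Ω₂) = -0.000025+0.000021i ; Δ = +0.000000-0.000001i
Accumulated sum -0.375854-0.000000i; after 4π/(2l+1) scaling, -0.314875-0.000000i ⇒ P_7 = -0.314875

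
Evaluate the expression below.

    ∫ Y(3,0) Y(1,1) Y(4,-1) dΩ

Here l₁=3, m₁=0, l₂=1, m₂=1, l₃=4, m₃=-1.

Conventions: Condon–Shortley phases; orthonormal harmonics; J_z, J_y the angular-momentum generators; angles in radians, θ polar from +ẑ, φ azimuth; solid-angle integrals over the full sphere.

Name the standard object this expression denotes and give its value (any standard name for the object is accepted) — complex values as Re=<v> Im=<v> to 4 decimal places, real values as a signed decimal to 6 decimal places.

This is a Gaunt coefficient — the integral of a triple product of spherical harmonics over the sphere.
Checks pass: Σm=0; 8 even; l₃=4∈[2,4].
(2·3+1)(2·1+1)(2·4+1) = 189
Δ: 0! 6! 2! / 9! → 1/252
sum: t=0:+1/36 = 1/36
3j²(3 1 4; 0 0 0) = Δ·Π!·Σ² = 4/63  (sign +1)
sum: t=0:+1/72 = 1/72
3j²(3 1 4; 0 1 -1) = Δ·Π!·Σ² = 5/126  (sign -1)
combine: 4πI² = 189·4/63·5/126 = 10/21
take √, sign -1: I = -0.19466390

Gaunt coefficient, -0.194664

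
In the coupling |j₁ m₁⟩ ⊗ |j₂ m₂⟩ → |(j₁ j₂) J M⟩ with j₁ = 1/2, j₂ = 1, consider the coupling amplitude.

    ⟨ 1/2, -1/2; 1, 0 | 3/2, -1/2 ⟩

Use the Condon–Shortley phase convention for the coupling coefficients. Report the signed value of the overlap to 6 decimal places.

+√(2/3) = +0.816497

triangle: 0!·1!·2!/4! = 2/24
(j±m)!: 0!·1!·1!·1!·1!·2! = 2
prefactor² = (2J+1)·Δ·N² = 2/3
  k=0: +1/(0!·0!·1!·1!·0!·1!) = 1
Σ = 1  ⇒  CG² = 2/3·1² = 2/3
CG = +√(2/3) = +0.816497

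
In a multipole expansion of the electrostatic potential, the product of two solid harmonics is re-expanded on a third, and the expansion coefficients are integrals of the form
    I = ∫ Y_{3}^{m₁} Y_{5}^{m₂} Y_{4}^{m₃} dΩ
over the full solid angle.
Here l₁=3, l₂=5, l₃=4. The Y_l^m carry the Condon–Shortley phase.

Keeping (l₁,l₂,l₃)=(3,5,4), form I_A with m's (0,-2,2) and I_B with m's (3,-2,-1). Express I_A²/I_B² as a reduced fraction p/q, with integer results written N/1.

Shared (l₁,l₂,l₃)=(3,5,4): N and (l;000)² cancel in I_A²/I_B².
A: Δ = 4!·2!·6!/13! = 1/180180; Racah Σ t=1..3: t=1:−1/576 t=2:+1/480 t=3:−1/8640 = 1/4320; ⇒ 3j(3 5 4; 0 -2 2)² = 1/2145, sgn +1
B: Δ = 4!·2!·6!/13! = 1/180180; Racah Σ t=0..0: t=0:+1/1728 = 1/1728; ⇒ 3j(3 5 4; 3 -2 -1)² = 25/858, sgn -1
I_A²/I_B² = (1/2145)/(25/858) = 2/125

2/125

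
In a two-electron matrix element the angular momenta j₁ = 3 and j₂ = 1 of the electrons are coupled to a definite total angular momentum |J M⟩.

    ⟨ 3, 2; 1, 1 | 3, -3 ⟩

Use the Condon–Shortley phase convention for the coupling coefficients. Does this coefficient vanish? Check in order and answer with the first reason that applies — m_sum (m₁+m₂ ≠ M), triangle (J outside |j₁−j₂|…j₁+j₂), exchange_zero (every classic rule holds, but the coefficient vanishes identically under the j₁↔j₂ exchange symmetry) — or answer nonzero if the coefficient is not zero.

m-sum: m₁+m₂ = 2+1 = 3, M = -3  ✗ ⇒ coefficient is 0

m_sum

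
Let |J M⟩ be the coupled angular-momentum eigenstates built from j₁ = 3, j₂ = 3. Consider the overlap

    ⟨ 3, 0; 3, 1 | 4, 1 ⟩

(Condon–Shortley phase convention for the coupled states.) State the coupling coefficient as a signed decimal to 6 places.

√[9·2!4!4!/11! · 3!3!4!2!5!3!] = √(124416/385)
  +(−1)^0/∏(0,2,3,4,1,0)! = 1/288  (running 1/288)
  +(−1)^1/∏(1,1,2,3,2,1)! = -1/24  (running -11/288)
  +(−1)^2/∏(2,0,1,2,3,2)! = 1/48  (running -5/288)
⟨..|..⟩ = √(124416/385)·(-5/288) = -0.312094

-0.312094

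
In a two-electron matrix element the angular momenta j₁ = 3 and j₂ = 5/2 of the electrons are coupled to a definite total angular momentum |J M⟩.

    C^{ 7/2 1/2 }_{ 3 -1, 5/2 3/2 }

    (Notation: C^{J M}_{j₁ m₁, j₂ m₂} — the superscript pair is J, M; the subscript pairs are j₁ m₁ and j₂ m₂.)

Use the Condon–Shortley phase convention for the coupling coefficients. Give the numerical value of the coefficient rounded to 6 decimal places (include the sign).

+0.356348  (= +√(8/63))

triangle: 2!×4!×3!/10! = 288/3628800
(j±m)!: 2!×4!×4!×1!×4!×3! = 165888
prefactor² = (2J+1)×Δ×N² = 18432/175
  k=1: −1/(1!×1!×3!×3!×1!×0!) = -1/36
  k=2: +1/(2!×0!×2!×2!×2!×1!) = 1/16
Σ = 5/144  ⇒  CG² = 18432/175×(5/144)² = 8/63
CG = +√(8/63) = +0.356348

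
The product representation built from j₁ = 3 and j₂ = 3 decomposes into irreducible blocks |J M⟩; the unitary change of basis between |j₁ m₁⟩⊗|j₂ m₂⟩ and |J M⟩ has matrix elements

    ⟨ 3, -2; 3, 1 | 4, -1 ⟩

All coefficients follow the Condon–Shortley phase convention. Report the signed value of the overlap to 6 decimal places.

j₁+j₂−J=2  J+j₁−j₂=4  J−j₁+j₂=4  j₁+j₂+J+1=11
(j₁±m₁, j₂±m₂, J±M) = (1,5,4,2,3,5)
P² = 82944/77
sum k=1..2:
  [1] −1/144 = -1/144
  [2] +1/48 = 1/48
S = 1/72
C² = P²·S² = 16/77 ; C = +0.455842

+√(16/77) = +0.455842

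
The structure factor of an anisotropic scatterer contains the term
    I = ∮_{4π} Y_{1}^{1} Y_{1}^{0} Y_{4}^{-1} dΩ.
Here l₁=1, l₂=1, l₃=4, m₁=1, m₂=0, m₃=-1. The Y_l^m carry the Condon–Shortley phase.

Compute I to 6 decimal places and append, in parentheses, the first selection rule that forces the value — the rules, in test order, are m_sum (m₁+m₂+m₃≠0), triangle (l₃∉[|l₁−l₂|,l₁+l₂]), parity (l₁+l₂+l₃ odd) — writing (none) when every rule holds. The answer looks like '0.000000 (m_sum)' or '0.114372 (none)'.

l₃=4 ∉ [0,2] — triangle fails ⇒ I = 0

0.000000 (triangle)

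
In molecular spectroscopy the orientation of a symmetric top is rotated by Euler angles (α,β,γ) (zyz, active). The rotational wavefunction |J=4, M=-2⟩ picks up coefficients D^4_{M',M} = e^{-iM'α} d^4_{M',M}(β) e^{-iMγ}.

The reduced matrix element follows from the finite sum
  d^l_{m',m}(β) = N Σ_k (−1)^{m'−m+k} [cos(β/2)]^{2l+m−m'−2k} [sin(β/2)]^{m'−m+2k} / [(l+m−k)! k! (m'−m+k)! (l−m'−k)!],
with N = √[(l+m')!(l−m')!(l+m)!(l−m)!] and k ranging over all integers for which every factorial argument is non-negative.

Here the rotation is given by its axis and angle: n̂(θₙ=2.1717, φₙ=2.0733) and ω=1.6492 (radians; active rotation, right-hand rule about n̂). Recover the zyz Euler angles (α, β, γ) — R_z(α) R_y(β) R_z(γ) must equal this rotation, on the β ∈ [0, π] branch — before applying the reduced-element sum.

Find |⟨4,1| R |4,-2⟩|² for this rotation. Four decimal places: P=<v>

P=0.0539

Axis–angle → zyz. n̂ = (sinθₙcosφₙ, sinθₙsinφₙ, cosθₙ) = (-0.397253, +0.722860, -0.565388), ω = 1.6492.
R = I cosω + sinω [n̂]ₓ + (1−cosω) n̂n̂ᵀ gives
  R = [+0.091847, +0.254002, +0.962833; -0.873301, +0.485129, -0.044674; -0.478445, -0.836740, +0.266377]
β = atan2(√(R₁₃²+R₂₃²), R₃₃) = 1.301164; α = atan2(R₂₃, R₁₃) mod 2π = 6.236820; γ = atan2(R₃₂, −R₃₁) mod 2π = 5.231813
D^4_{1,-2}(6.2368,1.3012,5.2318) = e^{-i·1·6.2368}·d^4_{1,-2}(1.3012)·e^{-i·-2·5.2318}. Compute d first:
c=cos(1.301164/2)=0.795732, s=sin(1.301164/2)=0.605649; N=√[120·6·2·720]=1018.233765
k: max(0,(-2)−(1))=0 … min(4+(-2),4−(1))=2
  k=0: (−1)^3·1018.2338/(72)·0.7957^5·0.6056^3 = -1.002333
  k=1: (−1)^4·1018.2338/(48)·0.7957^3·0.6056^5 = +0.870989
  k=2: (−1)^5·1018.2338/(240)·0.7957^1·0.6056^7 = -0.100914
d^4_{1,-2}(1.3012) = -1.002333 +0.870989 -0.100914 = -0.232258
|D^4_{1,-2}|² = |d^4_{1,-2}(β)|² = (-0.232258)² = 0.053944 (the z-rotation phases have unit modulus)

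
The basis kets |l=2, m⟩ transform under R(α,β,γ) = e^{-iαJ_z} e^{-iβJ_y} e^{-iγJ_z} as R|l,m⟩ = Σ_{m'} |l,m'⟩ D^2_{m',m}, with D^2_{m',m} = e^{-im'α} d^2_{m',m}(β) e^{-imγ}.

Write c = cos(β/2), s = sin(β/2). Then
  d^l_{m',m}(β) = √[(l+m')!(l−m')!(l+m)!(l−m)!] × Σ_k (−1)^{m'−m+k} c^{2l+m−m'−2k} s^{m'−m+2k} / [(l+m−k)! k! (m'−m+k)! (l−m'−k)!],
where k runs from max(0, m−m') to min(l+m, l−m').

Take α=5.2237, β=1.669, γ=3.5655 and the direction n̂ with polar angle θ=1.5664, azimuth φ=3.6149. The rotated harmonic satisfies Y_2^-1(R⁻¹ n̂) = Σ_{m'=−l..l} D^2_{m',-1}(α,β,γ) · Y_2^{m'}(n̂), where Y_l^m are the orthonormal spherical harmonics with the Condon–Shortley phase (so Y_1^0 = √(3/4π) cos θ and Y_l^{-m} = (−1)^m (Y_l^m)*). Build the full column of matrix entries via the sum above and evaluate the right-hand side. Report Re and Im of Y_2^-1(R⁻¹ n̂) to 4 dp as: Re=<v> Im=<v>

Need the full column D^2_{m',-1} for m'=−2..2 at α=5.2237, β=1.6690, γ=3.5655.
cos(β/2)=0.671548, sin(β/2)=0.740961
d^2_{-2,-1}: single k=1 term ⇒ +0.448804;  D = +0.055628+0.445343i
d^2_{-1,-1}: k∈[0..1] ⇒ +0.203380 -0.742790 = -0.539410;  D = +0.434079-0.320217i
d^2_{0,-1}: k∈[0..1] ⇒ -0.549671 +0.669173 = +0.119503;  D = -0.108925-0.049154i
d^2_{1,-1}: k∈[0..1] ⇒ +0.742790 -0.301426 = +0.441364;  D = -0.038528-0.439679i
d^2_{2,-1}: single k=0 term ⇒ -0.546378;  D = -0.451341+0.307928i
Y_2^{m'}(θ=1.5664,φ=3.6149) and Σ D·Y over m':
  (+0.0556+0.4453i)·(+0.2257-0.3134i)  (+0.4341-0.3202i)·(-0.0030+0.0015i)  (-0.1089-0.0492i)·(-0.3154+0.0000i)  (-0.0385-0.4397i)·(+0.0030+0.0015i)  (-0.4513+0.3079i)·(+0.2257+0.3134i)
Y_2^-1(R⁻¹ n̂) = -0.012161+0.026901i

Re=-0.0122 Im=0.0269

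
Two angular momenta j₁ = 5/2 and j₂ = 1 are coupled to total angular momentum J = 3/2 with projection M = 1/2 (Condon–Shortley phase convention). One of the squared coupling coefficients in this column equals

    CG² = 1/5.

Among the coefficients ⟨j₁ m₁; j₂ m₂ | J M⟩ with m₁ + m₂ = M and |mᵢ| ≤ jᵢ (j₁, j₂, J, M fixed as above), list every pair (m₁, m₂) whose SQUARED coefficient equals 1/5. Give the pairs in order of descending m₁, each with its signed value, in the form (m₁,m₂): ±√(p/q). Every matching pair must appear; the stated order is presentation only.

Admissible pairs with m₁+m₂ = M = 1/2: (-1/2,1), (1/2,0), (3/2,-1)
  (m₁,m₂)=(3/2,-1): CG² = 2/5, CG = +√(2/5)
  (m₁,m₂)=(1/2,0): CG² = 2/5, CG = −√(2/5)
  (m₁,m₂)=(-1/2,1): CG² = 1/5, CG = +√(1/5)   ← matches the target
Pairs with CG² = 1/5: (-1/2,1): +√(1/5)

(-1/2,1): +√(1/5)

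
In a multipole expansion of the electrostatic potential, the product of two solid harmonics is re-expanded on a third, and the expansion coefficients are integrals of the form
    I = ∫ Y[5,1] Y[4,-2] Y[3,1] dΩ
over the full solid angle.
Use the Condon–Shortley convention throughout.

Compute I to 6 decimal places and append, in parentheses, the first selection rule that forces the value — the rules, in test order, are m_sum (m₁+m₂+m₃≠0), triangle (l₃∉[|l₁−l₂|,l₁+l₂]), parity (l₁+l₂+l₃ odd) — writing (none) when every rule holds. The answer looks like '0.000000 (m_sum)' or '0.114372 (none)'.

Rules hold: Σm=0, L=12 even, 1≤3≤9.
N = 11·9·7 = 693
Δ = 6!·4!·2!/13! = 1/180180
Racah Σ t=2..4: t=2:+1/576 t=3:−1/144 t=4:+1/576 = -1/288
⇒ 3j(5 4 3; 0 0 0)² = 20/1001, sgn +1
Racah Σ t=0..2: t=0:+1/34560 t=1:−1/720 t=2:+1/384 = 43/34560
⇒ 3j(5 4 3; 1 -2 1)² = 1849/180180, sgn +1
4πI² = N·(3j₀)²·(3jₘ)² = 1849/13013
I = +1·√(0.142089/4π) = 0.10633465
No selection rule forces the value: the integral is nonzero (none).

0.106335 (none)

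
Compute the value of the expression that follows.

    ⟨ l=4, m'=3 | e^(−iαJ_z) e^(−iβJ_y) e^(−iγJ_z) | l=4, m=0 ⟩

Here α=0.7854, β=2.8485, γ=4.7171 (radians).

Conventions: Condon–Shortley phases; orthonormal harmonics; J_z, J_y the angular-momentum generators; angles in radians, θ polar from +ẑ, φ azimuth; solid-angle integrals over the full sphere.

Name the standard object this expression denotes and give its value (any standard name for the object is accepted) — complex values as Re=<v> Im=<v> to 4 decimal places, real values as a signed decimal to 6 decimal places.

Wigner D-matrix element, Re=-0.0241 Im=-0.0241

This is a Wigner D-matrix element — the rotation-matrix element ⟨l m'| R(α,β,γ) |l m⟩ in the angular-momentum basis.
First d^4_{3,0}(β=2.8485), then the phase factors e^{-i(3)α} and e^{-i(0)γ}:
c=cos(2.848500/2)=0.146022, s=sin(2.848500/2)=0.989281; N=√[5040·1·24·24]=1703.830978
k: max(0,(0)−(3))=0 … min(4+(0),4−(3))=1
  k=0: (−1)^3·1703.8310/(144)·0.1460^5·0.9893^3 = -0.000761
  k=1: (−1)^4·1703.8310/(144)·0.1460^3·0.9893^5 = +0.034908
d^4_{3,0}(2.8485) = -0.000761 +0.034908 = +0.034147
Phases: e^{-i·(3)·0.7854}=-0.707111-0.707103i, e^{-i·(0)·4.7171}=+1.000000+0.000000i ⇒ D=-0.024146-0.024146i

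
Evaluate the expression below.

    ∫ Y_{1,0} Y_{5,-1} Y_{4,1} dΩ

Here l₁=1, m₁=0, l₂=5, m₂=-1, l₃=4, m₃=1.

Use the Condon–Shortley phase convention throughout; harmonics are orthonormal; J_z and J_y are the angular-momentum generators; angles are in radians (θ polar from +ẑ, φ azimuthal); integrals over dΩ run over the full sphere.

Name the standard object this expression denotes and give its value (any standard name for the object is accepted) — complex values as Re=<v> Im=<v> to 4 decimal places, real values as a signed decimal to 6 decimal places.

This is a Gaunt coefficient — the integral of a triple product of spherical harmonics over the sphere.
Rules hold: Σm=0, L=10 even, 4≤4≤6.
N = 3·11·9 = 297
Δ = 2!·0!·8!/11! = 1/495
Racah Σ t=1..1: t=1:−1/576 = -1/576
⇒ 3j(1 5 4; 0 0 0)² = 5/99, sgn -1
Racah Σ t=1..1: t=1:−1/720 = -1/720
⇒ 3j(1 5 4; 0 -1 1)² = 8/165, sgn +1
4πI² = N·(3j₀)²·(3jₘ)² = 8/11
I = -1·√(0.727273/4π) = -0.24057125

Gaunt coefficient, -0.240571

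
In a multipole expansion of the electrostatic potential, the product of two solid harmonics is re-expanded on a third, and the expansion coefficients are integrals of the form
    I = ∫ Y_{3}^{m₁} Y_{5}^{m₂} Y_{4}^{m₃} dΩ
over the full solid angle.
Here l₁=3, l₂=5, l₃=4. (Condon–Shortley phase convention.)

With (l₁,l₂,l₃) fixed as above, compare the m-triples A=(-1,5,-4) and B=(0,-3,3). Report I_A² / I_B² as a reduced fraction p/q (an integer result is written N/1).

Same 3,5,4: normalisation and zero-m 3j drop out of the ratio.
A: Δ: 4! 2! 6! / 13! → 1/180180; sum: t=4:+1/34560 = 1/34560; 3j²(3 5 4; -1 5 -4) = Δ·Π!·Σ² = 14/429  (sign +1)
B: Δ: 4! 2! 6! / 13! → 1/180180; sum: t=1:−1/1440 t=2:+1/2880 = -1/2880; 3j²(3 5 4; 0 -3 3) = Δ·Π!·Σ² = 7/715  (sign +1)
I_A²/I_B² = (14/429)/(7/715) = 10/3

10/3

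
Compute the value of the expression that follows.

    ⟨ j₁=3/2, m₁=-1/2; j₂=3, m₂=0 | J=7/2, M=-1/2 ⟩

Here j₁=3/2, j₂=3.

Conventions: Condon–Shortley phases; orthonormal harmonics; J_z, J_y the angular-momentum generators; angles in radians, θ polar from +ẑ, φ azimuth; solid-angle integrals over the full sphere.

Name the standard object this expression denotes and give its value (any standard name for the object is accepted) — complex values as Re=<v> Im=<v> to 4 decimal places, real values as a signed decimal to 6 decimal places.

This is a Clebsch–Gordan (vector-coupling) coefficient.
j₁+j₂−J=1  J+j₁−j₂=2  J−j₁+j₂=5  j₁+j₂+J+1=9
(j₁±m₁, j₂±m₂, J±M) = (1,2,3,3,3,4)
P² = 384/7
sum k=0..1:
  [0] +1/24 = 1/24
  [1] −1/12 = -1/12
S = -1/24
C² = P²·S² = 2/21 ; C = -0.308607

Clebsch–Gordan coefficient, −√(2/21) ≈ -0.308607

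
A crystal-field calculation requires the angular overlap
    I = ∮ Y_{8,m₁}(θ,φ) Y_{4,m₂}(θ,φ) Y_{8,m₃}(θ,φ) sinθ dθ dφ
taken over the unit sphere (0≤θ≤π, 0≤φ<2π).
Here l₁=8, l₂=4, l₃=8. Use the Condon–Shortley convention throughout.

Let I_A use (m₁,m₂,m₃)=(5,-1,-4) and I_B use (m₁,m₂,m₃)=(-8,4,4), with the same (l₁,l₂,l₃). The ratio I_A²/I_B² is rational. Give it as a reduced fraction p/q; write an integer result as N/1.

Shared (l₁,l₂,l₃)=(8,4,8): N and (l;000)² cancel in I_A²/I_B².
A: Δ = 4!·12!·4!/21! = 1/185175900; Racah Σ t=0..3: t=0:+1/313528320 t=1:−1/174182400 t=2:+1/958003200 t=3:−1/68976230400 = -1/656916480; ⇒ 3j(8 4 8; 5 -1 -4)² = 5/1292, sgn -1
B: Δ = 4!·12!·4!/21! = 1/185175900; Racah Σ t=4..4: t=4:+1/275904921600 = 1/275904921600; ⇒ 3j(8 4 8; -8 4 4)² = 2/2907, sgn +1
I_A²/I_B² = (5/1292)/(2/2907) = 45/8

45/8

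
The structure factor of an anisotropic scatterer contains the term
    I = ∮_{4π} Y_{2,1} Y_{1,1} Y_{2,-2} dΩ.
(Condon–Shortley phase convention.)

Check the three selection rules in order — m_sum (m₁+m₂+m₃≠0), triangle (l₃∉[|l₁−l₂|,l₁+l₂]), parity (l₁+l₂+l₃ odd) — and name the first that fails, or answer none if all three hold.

parity

m₁+m₂+m₃ = 1 + 1 − 2 = 0  ✓
triangle: |2−1|=1 ≤ l₃=2 ≤ 2+1=3  ✓
parity: l₁+l₂+l₃ = 5 is odd  ✗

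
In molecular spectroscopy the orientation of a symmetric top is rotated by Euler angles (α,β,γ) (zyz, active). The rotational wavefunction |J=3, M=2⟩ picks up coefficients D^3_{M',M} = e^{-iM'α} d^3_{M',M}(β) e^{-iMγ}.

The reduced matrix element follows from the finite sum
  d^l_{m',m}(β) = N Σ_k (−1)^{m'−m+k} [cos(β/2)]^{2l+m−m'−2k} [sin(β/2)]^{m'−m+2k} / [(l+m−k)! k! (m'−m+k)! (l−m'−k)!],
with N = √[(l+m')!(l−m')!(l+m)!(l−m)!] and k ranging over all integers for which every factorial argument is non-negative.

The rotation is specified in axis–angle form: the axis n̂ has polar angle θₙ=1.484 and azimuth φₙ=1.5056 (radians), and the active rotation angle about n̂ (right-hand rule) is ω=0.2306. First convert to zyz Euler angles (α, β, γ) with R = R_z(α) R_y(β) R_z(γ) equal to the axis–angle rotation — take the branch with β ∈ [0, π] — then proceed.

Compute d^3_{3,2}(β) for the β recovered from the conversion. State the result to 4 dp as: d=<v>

d=-0.2716

Axis–angle → zyz. n̂ = (sinθₙcosφₙ, sinθₙsinφₙ, cosθₙ) = (+0.064905, +0.994119, +0.086687), ω = 0.2306.
R = I cosω + sinω [n̂]ₓ + (1−cosω) n̂n̂ᵀ gives
  R = [+0.973641, -0.018105, +0.227366; +0.021521, +0.999690, -0.012554; -0.227069, +0.017116, +0.973728]
β = atan2(√(R₁₃²+R₂₃²), R₃₃) = 0.229728; α = atan2(R₂₃, R₁₃) mod 2π = 6.228028; γ = atan2(R₃₂, −R₃₁) mod 2π = 0.075236
d^3_{3,2}(β=0.2297) via the finite sum:
Half-angle: c=0.993410, s=0.114612. N=√(720·1·120·1)=293.938769
k: max(0,(2)−(3))=0 … min(3+(2),3−(3))=0
  k=0: (−1)^1·293.9388/(120)·0.9934^5·0.1146^1 = -0.271611
d^3_{3,2}(0.2297) = -0.271611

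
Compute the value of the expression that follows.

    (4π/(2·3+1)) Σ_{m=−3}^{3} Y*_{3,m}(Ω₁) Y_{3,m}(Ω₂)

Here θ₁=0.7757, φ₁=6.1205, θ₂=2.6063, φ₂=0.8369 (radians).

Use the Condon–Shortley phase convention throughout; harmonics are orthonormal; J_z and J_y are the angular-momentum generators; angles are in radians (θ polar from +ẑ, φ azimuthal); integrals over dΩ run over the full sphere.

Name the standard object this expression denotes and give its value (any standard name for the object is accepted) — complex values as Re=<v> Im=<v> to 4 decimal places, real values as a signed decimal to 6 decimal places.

Legendre polynomial (addition theorem), +0.444947

This sum is the spherical-harmonic addition theorem: it equals the Legendre polynomial P_l(cos γ) of the angle γ between the two directions.
Addition theorem: P_3(cos γ) = (4π/7) Σ_m Y*_{lm}(Ω₁) Y_{lm}(Ω₂), m = −3…3:
  term(m=-3) = (-0.007851, -0.001129)   from Y*(Ω₁)=(0.126516, -0.067167), Y(Ω₂)=(-0.044716, -0.032664)
  term(m=-2) = (0.033988, 0.074428)   from Y*(Ω₁)=(0.338968, -0.114355), Y(Ω₂)=(0.023517, 0.227507)
  term(m=-1) = (0.084295, -0.131162)   from Y*(Ω₁)=(0.345790, -0.056756), Y(Ω₂)=(0.298006, -0.330399)
  term(m=+0) = (0.026990, 0.000000)   from Y*(Ω₁)=(-0.120293, -0.000000), Y(Ω₂)=(-0.224371, 0.000000)
  term(m=+1) = (0.084295, 0.131162)   from Y*(Ω₁)=(-0.345790, -0.056756), Y(Ω₂)=(-0.298006, -0.330399)
  term(m=+2) = (0.033988, -0.074428)   from Y*(Ω₁)=(0.338968, 0.114355), Y(Ω₂)=(0.023517, -0.227507)
  term(m=+3) = (-0.007851, 0.001129)   from Y*(Ω₁)=(-0.126516, -0.067167), Y(Ω₂)=(0.044716, -0.032664)
Σ over m = (0.247854, 0.000000); ×(4π/7) → (0.444947, 0.000000). Real part: 0.444947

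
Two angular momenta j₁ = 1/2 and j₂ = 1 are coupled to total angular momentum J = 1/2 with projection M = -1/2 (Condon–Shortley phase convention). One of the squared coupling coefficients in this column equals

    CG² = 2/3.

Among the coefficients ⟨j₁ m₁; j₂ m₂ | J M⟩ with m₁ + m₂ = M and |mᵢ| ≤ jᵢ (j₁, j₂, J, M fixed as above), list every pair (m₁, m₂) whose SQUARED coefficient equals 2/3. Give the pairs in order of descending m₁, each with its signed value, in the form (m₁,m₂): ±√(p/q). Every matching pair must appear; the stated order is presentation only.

(1/2,-1): +√(2/3)

Admissible pairs with m₁+m₂ = M = -1/2: (-1/2,0), (1/2,-1)
  (m₁,m₂)=(1/2,-1): CG² = 2/3, CG = +√(2/3)   ← matches the target
  (m₁,m₂)=(-1/2,0): CG² = 1/3, CG = −√(1/3)
Pairs with CG² = 2/3: (1/2,-1): +√(2/3)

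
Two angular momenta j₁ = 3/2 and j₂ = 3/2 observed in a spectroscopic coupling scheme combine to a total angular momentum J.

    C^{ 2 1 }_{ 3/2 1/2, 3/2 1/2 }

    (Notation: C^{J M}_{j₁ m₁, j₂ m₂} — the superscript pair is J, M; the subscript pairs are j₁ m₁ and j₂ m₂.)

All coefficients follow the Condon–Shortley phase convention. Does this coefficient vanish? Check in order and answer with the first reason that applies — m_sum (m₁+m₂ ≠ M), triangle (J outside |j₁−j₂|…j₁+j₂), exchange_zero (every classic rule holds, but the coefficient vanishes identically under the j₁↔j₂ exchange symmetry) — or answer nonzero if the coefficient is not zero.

exchange_zero

m-sum: m₁+m₂ = 1/2+1/2 = 1, M = 1  ✓
triangle: |j₁−j₂| = 0 ≤ J = 2 ≤ j₁+j₂ = 3  ✓
exchange: j₁=j₂ and m₁=m₂, and (−1)^(j₁+j₂−J) = (−1)^1 = −1 forces ⟨j₁m₁;j₂m₂|JM⟩ = −⟨j₂m₂;j₁m₁|JM⟩ = −⟨j₁m₁;j₂m₂|JM⟩ ⇒ the coefficient vanishes identically
Racah sum check: Σ_k collapses to 0 ⇒ CG = 0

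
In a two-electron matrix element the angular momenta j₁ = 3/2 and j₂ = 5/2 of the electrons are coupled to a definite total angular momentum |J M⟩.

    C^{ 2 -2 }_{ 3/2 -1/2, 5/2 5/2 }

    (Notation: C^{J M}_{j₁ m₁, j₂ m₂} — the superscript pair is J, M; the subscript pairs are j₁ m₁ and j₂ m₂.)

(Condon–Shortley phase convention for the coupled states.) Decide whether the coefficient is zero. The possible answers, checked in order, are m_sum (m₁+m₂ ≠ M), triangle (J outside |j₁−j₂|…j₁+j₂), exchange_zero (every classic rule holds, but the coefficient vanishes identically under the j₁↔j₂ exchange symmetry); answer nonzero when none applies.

m-sum: m₁+m₂ = -1/2+5/2 = 2, M = -2  ✗ ⇒ coefficient is 0

m_sum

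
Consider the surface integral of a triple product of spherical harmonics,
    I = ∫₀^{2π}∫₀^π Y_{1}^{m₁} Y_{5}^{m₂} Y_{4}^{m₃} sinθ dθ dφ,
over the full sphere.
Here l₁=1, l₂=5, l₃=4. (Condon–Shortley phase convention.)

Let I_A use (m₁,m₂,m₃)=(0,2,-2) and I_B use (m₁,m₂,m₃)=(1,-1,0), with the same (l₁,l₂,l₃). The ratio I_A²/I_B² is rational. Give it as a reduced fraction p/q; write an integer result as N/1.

7/5

Same 1,5,4: normalisation and zero-m 3j drop out of the ratio.
A: Δ: 2! 0! 8! / 11! → 1/495; sum: t=1:−1/1440 = -1/1440; 3j²(1 5 4; 0 2 -2) = Δ·Π!·Σ² = 7/165  (sign -1)
B: Δ: 2! 0! 8! / 11! → 1/495; sum: t=0:+1/1152 = 1/1152; 3j²(1 5 4; 1 -1 0) = Δ·Π!·Σ² = 1/33  (sign +1)
I_A²/I_B² = (7/165)/(1/33) = 7/5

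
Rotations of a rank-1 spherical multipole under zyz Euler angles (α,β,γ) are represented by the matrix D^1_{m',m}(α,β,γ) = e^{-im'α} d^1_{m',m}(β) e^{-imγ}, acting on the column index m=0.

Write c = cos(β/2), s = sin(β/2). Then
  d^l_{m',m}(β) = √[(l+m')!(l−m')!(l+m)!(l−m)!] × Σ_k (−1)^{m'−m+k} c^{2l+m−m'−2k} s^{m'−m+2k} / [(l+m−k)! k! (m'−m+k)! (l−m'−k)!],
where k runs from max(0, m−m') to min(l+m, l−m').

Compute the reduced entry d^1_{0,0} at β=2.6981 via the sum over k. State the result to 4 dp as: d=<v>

d=-0.9033

d^1_{0,0}(β=2.6981) via the finite sum:
With c≡cos(β/2)=0.219934 and s≡sin(β/2)=0.975515, N=[1·1·1·1]^{1/2}=1.000000
Admissible k: 0..1 (factorial args all ≥0)
  k=0: (−1)^0·1.0000/(1)·0.2199^2·0.9755^0 = +0.048371
  k=1: (−1)^1·1.0000/(1)·0.2199^0·0.9755^2 = -0.951629
d^1_{0,0}(2.6981) = +0.048371 -0.951629 = -0.903258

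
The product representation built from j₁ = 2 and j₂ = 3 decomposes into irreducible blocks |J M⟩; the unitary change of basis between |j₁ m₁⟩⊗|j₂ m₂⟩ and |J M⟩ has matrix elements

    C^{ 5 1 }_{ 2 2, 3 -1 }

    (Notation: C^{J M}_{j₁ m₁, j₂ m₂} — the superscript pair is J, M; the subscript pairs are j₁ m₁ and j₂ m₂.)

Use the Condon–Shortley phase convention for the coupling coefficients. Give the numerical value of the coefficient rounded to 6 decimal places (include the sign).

j₁+j₂−J=0  J+j₁−j₂=4  J−j₁+j₂=6  j₁+j₂+J+1=11
(j₁±m₁, j₂±m₂, J±M) = (4,0,2,4,6,4)
P² = 663552/7
sum k=0..0:
  [0] +1/1152 = 1/1152
S = 1/1152
C² = P²·S² = 1/14 ; C = +0.267261

+0.267261  (= +√(1/14))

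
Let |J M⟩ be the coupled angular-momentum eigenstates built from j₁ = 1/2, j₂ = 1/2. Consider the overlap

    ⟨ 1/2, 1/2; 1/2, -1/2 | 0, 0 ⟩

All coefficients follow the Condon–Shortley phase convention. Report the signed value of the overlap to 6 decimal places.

+√(1/2) = +0.707107

triangle: 1!×0!×0!/2! = 1/2
(j±m)!: 1!×0!×0!×1!×0!×0! = 1
prefactor² = (2J+1)×Δ×N² = 1/2
  k=0: +1/(0!×1!×0!×0!×0!×0!) = 1
Σ = 1  ⇒  CG² = 1/2×1² = 1/2
CG = +√(1/2) = +0.707107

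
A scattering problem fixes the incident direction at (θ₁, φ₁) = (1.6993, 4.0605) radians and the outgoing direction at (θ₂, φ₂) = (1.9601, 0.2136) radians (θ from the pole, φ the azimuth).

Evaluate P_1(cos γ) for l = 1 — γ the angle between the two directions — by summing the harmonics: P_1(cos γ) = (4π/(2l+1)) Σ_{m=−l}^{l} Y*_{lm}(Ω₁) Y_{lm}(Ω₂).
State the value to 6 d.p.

Addition theorem: P_1(cos γ) = (4π/3) Σ_m Y*_{lm}(Ω₁) Y_{lm}(Ω₂), m = −1…1:
  m=-1: (-0.20788 - 0.27238j) × (0.31238 - 0.06776j) = -0.08339 - 0.07100j  (running Σ = -0.08339 - 0.07100j)
  m=0: (-0.06261 + 0.00000j) × (-0.18545 + 0.00000j) = 0.01161 + 0.00000j  (running Σ = -0.07178 - 0.07100j)
  m=1: (0.20788 - 0.27238j) × (-0.31238 - 0.06776j) = -0.08339 + 0.07100j  (running Σ = -0.15517 + 0.00000j)
Total Σ_m = -0.15517 + 0.00000j. Multiply by 4.188790: -0.64999 + 0.00000j. P_1(cos γ) = -0.649992

-0.649992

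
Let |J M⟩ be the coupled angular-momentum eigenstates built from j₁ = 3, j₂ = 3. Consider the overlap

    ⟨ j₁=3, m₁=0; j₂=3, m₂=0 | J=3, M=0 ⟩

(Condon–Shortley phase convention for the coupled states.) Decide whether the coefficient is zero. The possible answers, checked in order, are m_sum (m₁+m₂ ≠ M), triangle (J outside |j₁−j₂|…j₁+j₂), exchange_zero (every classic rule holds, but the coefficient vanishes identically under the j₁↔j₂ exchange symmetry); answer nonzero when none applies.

exchange_zero

m-sum: m₁+m₂ = 0+0 = 0, M = 0  ✓
triangle: |j₁−j₂| = 0 ≤ J = 3 ≤ j₁+j₂ = 6  ✓
exchange: j₁=j₂ and m₁=m₂, and (−1)^(j₁+j₂−J) = (−1)^3 = −1 forces ⟨j₁m₁;j₂m₂|JM⟩ = −⟨j₂m₂;j₁m₁|JM⟩ = −⟨j₁m₁;j₂m₂|JM⟩ ⇒ the coefficient vanishes identically
Racah sum check: Σ_k collapses to 0 ⇒ CG = 0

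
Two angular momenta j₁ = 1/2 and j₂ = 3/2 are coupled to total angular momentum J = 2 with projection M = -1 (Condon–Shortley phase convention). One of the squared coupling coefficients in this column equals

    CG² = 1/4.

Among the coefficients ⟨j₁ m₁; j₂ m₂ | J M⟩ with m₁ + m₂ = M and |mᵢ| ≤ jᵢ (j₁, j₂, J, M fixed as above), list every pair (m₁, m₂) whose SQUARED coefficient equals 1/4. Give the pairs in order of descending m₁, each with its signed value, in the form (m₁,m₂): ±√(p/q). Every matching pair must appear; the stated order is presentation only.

Admissible pairs with m₁+m₂ = M = -1: (-1/2,-1/2), (1/2,-3/2)
  (m₁,m₂)=(1/2,-3/2): CG² = 1/4, CG = +√(1/4)   ← matches the target
  (m₁,m₂)=(-1/2,-1/2): CG² = 3/4, CG = +√(3/4)
Pairs with CG² = 1/4: (1/2,-3/2): +√(1/4)

(1/2,-3/2): +√(1/4)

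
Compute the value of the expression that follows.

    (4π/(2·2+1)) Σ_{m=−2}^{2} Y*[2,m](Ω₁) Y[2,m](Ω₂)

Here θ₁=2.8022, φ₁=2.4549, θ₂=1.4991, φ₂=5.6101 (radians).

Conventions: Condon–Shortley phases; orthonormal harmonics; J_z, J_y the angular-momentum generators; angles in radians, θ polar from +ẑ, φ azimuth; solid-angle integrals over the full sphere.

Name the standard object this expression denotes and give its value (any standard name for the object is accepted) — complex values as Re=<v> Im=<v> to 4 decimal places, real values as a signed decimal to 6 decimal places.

This sum is the spherical-harmonic addition theorem: it equals the Legendre polynomial P_l(cos γ) of the angle γ between the two directions.
Expand P_2 via completeness: Σ_{m} conj(Y_{2,m}) at Ω₁ times Y_{2,m} at Ω₂ —
  [-2]  conj(Y_{2,-2})(Ω₁) = 0.00840 - 0.04198j ; Y_{2,-2}(Ω₂) = 0.08560 + 0.37464j ; Δ = 0.01645 - 0.00045j
  [-1]  conj(Y_{2,-1})(Ω₁) = 0.18755 - 0.15375j ; Y_{2,-1}(Ω₂) = 0.04316 + 0.03441j ; Δ = 0.01339 - 0.00018j
  [+0]  conj(Y_{2,0})(Ω₁) = 0.52592 + 0.00000j ; Y_{2,0}(Ω₂) = -0.31054 + 0.00000j ; Δ = -0.16332 + 0.00000j
  [+1]  conj(Y_{2,1})(Ω₁) = -0.18755 - 0.15375j ; Y_{2,1}(Ω₂) = -0.04316 + 0.03441j ; Δ = 0.01339 + 0.00018j
  [+2]  conj(Y_{2,2})(Ω₁) = 0.00840 + 0.04198j ; Y_{2,2}(Ω₂) = 0.08560 - 0.37464j ; Δ = 0.01645 + 0.00045j
Σ over m = -0.10365 + 0.00000j; ×(4π/5) → -0.26051 + 0.00000j. Real part: -0.260507

Legendre polynomial (addition theorem), -0.260507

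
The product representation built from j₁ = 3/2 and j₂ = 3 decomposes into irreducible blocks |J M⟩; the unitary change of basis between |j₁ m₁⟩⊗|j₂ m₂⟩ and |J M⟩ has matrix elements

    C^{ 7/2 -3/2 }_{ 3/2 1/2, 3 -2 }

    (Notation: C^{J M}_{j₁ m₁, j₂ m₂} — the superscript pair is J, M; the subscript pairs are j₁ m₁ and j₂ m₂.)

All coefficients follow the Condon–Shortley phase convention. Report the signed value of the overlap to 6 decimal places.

√[8·1!2!5!/9! · 2!1!1!5!2!5!] = √(6400/21)
  +(−1)^0/∏(0,1,1,1,1,4)! = 1/24  (running 1/24)
  +(−1)^1/∏(1,0,0,0,2,5)! = -1/240  (running 3/80)
⟨..|..⟩ = √(6400/21)·(3/80) = +0.654654

+0.654654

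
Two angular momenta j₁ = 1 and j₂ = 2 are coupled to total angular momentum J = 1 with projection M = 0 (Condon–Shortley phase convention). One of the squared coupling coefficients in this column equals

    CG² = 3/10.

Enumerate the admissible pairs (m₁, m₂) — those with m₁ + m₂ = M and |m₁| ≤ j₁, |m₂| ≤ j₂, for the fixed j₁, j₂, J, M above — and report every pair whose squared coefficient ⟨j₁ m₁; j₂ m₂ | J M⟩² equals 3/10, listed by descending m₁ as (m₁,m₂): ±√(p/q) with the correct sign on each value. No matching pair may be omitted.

(1,-1): +√(3/10); (-1,1): +√(3/10)

Admissible pairs with m₁+m₂ = M = 0: (-1,1), (0,0), (1,-1)
  (m₁,m₂)=(1,-1): CG² = 3/10, CG = +√(3/10)   ← matches the target
  (m₁,m₂)=(0,0): CG² = 2/5, CG = −√(2/5)
  (m₁,m₂)=(-1,1): CG² = 3/10, CG = +√(3/10)   ← matches the target
Pairs with CG² = 3/10: (1,-1): +√(3/10); (-1,1): +√(3/10)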